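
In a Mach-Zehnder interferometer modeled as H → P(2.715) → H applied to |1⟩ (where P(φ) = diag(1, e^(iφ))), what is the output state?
(0.9552 - 0.2069i)|0⟩ + (0.04481 + 0.2069i)|1⟩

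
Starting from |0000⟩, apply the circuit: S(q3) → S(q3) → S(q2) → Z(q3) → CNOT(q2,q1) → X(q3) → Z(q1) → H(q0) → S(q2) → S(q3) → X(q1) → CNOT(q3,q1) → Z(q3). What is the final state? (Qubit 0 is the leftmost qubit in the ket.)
-(1/√2)i|0001⟩ - (1/√2)i|1001⟩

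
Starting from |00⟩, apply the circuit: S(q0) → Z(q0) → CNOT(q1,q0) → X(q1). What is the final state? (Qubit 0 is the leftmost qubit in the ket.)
|01⟩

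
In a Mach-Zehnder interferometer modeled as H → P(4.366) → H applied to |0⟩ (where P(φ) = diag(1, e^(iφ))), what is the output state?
(0.3302 - 0.4703i)|0⟩ + (0.6698 + 0.4703i)|1⟩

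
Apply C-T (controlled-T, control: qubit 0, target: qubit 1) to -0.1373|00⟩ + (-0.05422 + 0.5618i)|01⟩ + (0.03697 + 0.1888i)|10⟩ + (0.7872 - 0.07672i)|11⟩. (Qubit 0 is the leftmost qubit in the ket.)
-0.1373|00⟩ + (-0.05422 + 0.5618i)|01⟩ + (0.03697 + 0.1888i)|10⟩ + (0.6109 + 0.5024i)|11⟩

C-T leaves the control-|0⟩ kets |00⟩, |01⟩ unchanged and applies T to qubit 1 on the control-|1⟩ pair (|10⟩, |11⟩).
T = [[1, 0], [0, (1/√2 + (1/√2)i)]].
With a = amp(|10⟩) = (0.03697 + 0.1888i) and b = amp(|11⟩) = (0.7872 - 0.07672i):
new amp(|10⟩) = (1)·a = (0.03697 + 0.1888i)
new amp(|11⟩) = (1/√2 + (1/√2)i)·b = (0.6109 + 0.5024i)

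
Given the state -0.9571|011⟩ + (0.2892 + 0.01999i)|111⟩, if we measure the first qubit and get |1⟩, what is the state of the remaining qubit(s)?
(0.9976 + 0.06896i)|11⟩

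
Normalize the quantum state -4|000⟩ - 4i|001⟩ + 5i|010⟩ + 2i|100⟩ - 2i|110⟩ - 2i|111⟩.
-0.4815|000⟩ - 0.4815i|001⟩ + 0.6019i|010⟩ + 0.2408i|100⟩ - 0.2408i|110⟩ - 0.2408i|111⟩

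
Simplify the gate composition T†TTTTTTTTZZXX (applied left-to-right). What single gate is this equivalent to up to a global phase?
T†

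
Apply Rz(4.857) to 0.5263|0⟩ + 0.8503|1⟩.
(-0.3981 - 0.3443i)|0⟩ + (-0.6431 + 0.5562i)|1⟩

Rz(4.857) = [[e^(−iθ/2), 0], [0, e^(iθ/2)]] with e^(±iθ/2) = cos(θ/2) ± i·sin(θ/2); θ = 4.857, cos(θ/2) ≈ -0.756342, sin(θ/2) ≈ 0.654176.
With a = amp(|0⟩) = 0.5263 and b = amp(|1⟩) = 0.8503:
new amp(|0⟩) = (-0.756342 - 0.654176i)·a = (-0.3981 - 0.3443i)
new amp(|1⟩) = (-0.756342 + 0.654176i)·b = (-0.6431 + 0.5562i)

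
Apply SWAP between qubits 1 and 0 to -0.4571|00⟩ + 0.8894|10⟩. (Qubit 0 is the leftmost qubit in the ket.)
-0.4571|00⟩ + 0.8894|01⟩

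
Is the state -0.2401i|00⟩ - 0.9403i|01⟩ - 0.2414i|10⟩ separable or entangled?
Entangled

Writing the state as a|00⟩ + b|01⟩ + c|10⟩ + d|11⟩, it is a product state iff ad − bc = 0.
Here (a, b, c, d) = (-0.2401i, -0.9403i, -0.2414i, 0): ad − bc = (-0.2401i)(0) − (-0.9403i)(-0.2414i) = 0.227 ≠ 0, so the state is entangled.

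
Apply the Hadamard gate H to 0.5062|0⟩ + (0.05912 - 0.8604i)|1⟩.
(0.3997 - 0.6084i)|0⟩ + (0.3161 + 0.6084i)|1⟩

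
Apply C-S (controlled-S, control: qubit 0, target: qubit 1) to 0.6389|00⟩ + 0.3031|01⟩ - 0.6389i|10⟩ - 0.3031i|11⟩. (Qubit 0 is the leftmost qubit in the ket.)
0.6389|00⟩ + 0.3031|01⟩ - 0.6389i|10⟩ + 0.3031|11⟩

C-S leaves the control-|0⟩ kets |00⟩, |01⟩ unchanged and applies S to qubit 1 on the control-|1⟩ pair (|10⟩, |11⟩).
S = [[1, 0], [0, i]].
With a = amp(|10⟩) = -0.6389i and b = amp(|11⟩) = -0.3031i:
new amp(|10⟩) = (1)·a = -0.6389i
new amp(|11⟩) = (i)·b = 0.3031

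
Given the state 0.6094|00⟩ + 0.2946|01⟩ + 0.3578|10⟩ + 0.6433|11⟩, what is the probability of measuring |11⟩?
0.4138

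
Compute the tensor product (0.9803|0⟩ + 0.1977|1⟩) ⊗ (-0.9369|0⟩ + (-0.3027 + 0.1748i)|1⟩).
-0.9184|00⟩ + (-0.2967 + 0.1714i)|01⟩ - 0.1852|10⟩ + (-0.05984 + 0.03456i)|11⟩

amp(|b₁b₂…⟩) = product of the factor amplitudes for bits b₁, b₂, …; only kets whose every factor amplitude is nonzero survive.
|00⟩: (0.9803)(-0.9369) = -0.9184
|01⟩: (0.9803)(-0.3027 + 0.1748i) = (-0.2967 + 0.1714i)
|10⟩: (0.1977)(-0.9369) = -0.1852
|11⟩: (0.1977)(-0.3027 + 0.1748i) = (-0.05984 + 0.03456i)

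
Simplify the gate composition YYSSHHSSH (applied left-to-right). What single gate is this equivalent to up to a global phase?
H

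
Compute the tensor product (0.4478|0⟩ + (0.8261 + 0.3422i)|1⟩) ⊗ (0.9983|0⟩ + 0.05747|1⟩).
0.447|00⟩ + 0.02574|01⟩ + (0.8247 + 0.3416i)|10⟩ + (0.04748 + 0.01967i)|11⟩

amp(|b₁b₂…⟩) = product of the factor amplitudes for bits b₁, b₂, …; only kets whose every factor amplitude is nonzero survive.
|00⟩: (0.4478)(0.9983) = 0.447
|01⟩: (0.4478)(0.05747) = 0.02574
|10⟩: (0.8261 + 0.3422i)(0.9983) = (0.8247 + 0.3416i)
|11⟩: (0.8261 + 0.3422i)(0.05747) = (0.04748 + 0.01967i)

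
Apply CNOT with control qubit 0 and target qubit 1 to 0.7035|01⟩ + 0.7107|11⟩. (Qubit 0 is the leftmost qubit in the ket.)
0.7035|01⟩ + 0.7107|10⟩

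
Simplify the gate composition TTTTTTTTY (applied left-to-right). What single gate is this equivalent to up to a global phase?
Y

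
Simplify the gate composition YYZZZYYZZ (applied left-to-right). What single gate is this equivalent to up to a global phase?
Z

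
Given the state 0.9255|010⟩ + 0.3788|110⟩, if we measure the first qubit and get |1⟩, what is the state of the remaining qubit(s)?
|10⟩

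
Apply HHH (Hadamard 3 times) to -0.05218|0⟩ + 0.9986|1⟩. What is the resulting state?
0.6692|0⟩ - 0.743|1⟩

H² = I, so H^3 = H: a single Hadamard. With (a, b) = (-0.05218, 0.9986), H gives ((a + b)/√2, (a − b)/√2) = (0.6692, -0.743).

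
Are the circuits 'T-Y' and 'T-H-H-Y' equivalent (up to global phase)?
Yes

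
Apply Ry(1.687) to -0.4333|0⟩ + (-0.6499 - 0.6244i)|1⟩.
(0.1974 + 0.4664i)|0⟩ + (-0.7558 - 0.4151i)|1⟩

Ry(1.687) = [[cos(θ/2), −sin(θ/2)], [sin(θ/2), cos(θ/2)]]; θ = 1.687, cos(θ/2) ≈ 0.664852, sin(θ/2) ≈ 0.746975.
With a = amp(|0⟩) = -0.4333 and b = amp(|1⟩) = (-0.6499 - 0.6244i):
new amp(|0⟩) = (0.664852)·a + (-0.746975)·b = (0.1974 + 0.4664i)
new amp(|1⟩) = (0.746975)·a + (0.664852)·b = (-0.7558 - 0.4151i)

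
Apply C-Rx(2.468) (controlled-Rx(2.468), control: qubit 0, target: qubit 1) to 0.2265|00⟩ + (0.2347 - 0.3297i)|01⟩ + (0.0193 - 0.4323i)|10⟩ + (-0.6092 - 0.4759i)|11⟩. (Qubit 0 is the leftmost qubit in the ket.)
0.2265|00⟩ + (0.2347 - 0.3297i)|01⟩ + (-0.4428 + 0.4321i)|10⟩ + (-0.6093 - 0.1755i)|11⟩

C-Rx(2.468) leaves the control-|0⟩ kets |00⟩, |01⟩ unchanged and applies Rx(2.468) to qubit 1 on the control-|1⟩ pair (|10⟩, |11⟩).
Rx(2.468) = [[cos(θ/2), −i·sin(θ/2)], [−i·sin(θ/2), cos(θ/2)]]; θ = 2.468, cos(θ/2) ≈ 0.330465, sin(θ/2) ≈ 0.943818.
With a = amp(|10⟩) = (0.0193 - 0.4323i) and b = amp(|11⟩) = (-0.6092 - 0.4759i):
new amp(|10⟩) = (0.330465)·a + (-0.943818i)·b = (-0.4428 + 0.4321i)
new amp(|11⟩) = (-0.943818i)·a + (0.330465)·b = (-0.6093 - 0.1755i)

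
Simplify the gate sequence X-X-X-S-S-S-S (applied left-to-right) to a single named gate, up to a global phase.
X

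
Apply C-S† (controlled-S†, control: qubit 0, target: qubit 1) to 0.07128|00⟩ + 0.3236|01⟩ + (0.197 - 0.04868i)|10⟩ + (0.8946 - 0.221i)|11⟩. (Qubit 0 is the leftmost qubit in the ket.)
0.07128|00⟩ + 0.3236|01⟩ + (0.197 - 0.04868i)|10⟩ + (-0.221 - 0.8946i)|11⟩

C-S† leaves the control-|0⟩ kets |00⟩, |01⟩ unchanged and applies S† to qubit 1 on the control-|1⟩ pair (|10⟩, |11⟩).
S† = [[1, 0], [0, -i]].
With a = amp(|10⟩) = (0.197 - 0.04868i) and b = amp(|11⟩) = (0.8946 - 0.221i):
new amp(|10⟩) = (1)·a = (0.197 - 0.04868i)
new amp(|11⟩) = (-i)·b = (-0.221 - 0.8946i)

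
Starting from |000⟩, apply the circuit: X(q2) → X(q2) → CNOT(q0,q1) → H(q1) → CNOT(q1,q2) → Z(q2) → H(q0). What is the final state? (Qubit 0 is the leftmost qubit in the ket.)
1/2|000⟩ - 1/2|011⟩ + 1/2|100⟩ - 1/2|111⟩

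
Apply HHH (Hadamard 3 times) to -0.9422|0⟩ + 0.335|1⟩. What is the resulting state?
-0.4294|0⟩ - 0.9031|1⟩

H² = I, so H^3 = H: a single Hadamard. With (a, b) = (-0.9422, 0.335), H gives ((a + b)/√2, (a − b)/√2) = (-0.4294, -0.9031).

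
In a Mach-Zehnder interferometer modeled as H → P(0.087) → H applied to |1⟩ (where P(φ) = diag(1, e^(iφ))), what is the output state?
(0.001891 - 0.04345i)|0⟩ + (0.9981 + 0.04345i)|1⟩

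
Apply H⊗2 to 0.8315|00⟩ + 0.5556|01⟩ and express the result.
0.6936|00⟩ + 0.138|01⟩ + 0.6936|10⟩ + 0.138|11⟩

H⊗2 gives amp(|y⟩) = (1/2) Σ_x (−1)^(x·y) amp(|x⟩), where x·y is the number of positions in which both x and y have a 1.
|00⟩: (0.8315 + 0.5556)/2 = 0.6936
|01⟩: (0.8315 - 0.5556)/2 = 0.138
|10⟩: (0.8315 + 0.5556)/2 = 0.6936
|11⟩: (0.8315 - 0.5556)/2 = 0.138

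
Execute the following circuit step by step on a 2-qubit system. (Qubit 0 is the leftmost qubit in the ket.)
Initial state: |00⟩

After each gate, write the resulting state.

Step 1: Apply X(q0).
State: |10⟩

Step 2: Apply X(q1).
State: |11⟩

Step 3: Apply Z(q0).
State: -|11⟩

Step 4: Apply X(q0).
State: -|01⟩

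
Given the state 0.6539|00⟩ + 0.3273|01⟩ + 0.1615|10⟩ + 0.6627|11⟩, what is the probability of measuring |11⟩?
0.4392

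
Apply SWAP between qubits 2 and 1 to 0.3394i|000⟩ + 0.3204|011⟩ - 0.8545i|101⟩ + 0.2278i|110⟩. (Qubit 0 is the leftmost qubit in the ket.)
0.3394i|000⟩ + 0.3204|011⟩ + 0.2278i|101⟩ - 0.8545i|110⟩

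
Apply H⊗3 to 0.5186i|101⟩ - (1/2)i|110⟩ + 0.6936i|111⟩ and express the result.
0.2518i|000⟩ - 0.6054i|001⟩ + 0.1149i|010⟩ + 0.2386i|011⟩ - 0.2518i|100⟩ + 0.6054i|101⟩ - 0.1149i|110⟩ - 0.2386i|111⟩

H⊗3 gives amp(|y⟩) = (1/2√2) Σ_x (−1)^(x·y) amp(|x⟩), where x·y is the number of positions in which both x and y have a 1.
|000⟩: (0.5186i - (1/2)i + 0.6936i)/(2√2) = 0.2518i
|001⟩: (-0.5186i - (1/2)i - 0.6936i)/(2√2) = -0.6054i
|010⟩: (0.5186i + (1/2)i - 0.6936i)/(2√2) = 0.1149i
|011⟩: (-0.5186i + (1/2)i + 0.6936i)/(2√2) = 0.2386i
|100⟩: (-0.5186i + (1/2)i - 0.6936i)/(2√2) = -0.2518i
|101⟩: (0.5186i + (1/2)i + 0.6936i)/(2√2) = 0.6054i
|110⟩: (-0.5186i - (1/2)i + 0.6936i)/(2√2) = -0.1149i
|111⟩: (0.5186i - (1/2)i - 0.6936i)/(2√2) = -0.2386i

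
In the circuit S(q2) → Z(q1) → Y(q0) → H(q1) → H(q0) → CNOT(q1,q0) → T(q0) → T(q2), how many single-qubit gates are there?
7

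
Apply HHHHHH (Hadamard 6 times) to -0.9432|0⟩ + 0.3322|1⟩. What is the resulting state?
-0.9432|0⟩ + 0.3322|1⟩

H² = I, so an even number of Hadamards cancels: H^6 = I and the state is unchanged.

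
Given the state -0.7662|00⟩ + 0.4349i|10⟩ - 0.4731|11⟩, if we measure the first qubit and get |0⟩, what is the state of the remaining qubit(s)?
-|0⟩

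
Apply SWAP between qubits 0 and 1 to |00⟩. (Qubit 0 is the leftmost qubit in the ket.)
|00⟩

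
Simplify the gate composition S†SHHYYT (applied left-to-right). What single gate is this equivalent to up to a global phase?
T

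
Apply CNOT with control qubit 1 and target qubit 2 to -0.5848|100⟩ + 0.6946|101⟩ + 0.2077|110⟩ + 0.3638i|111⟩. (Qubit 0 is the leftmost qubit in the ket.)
-0.5848|100⟩ + 0.6946|101⟩ + 0.3638i|110⟩ + 0.2077|111⟩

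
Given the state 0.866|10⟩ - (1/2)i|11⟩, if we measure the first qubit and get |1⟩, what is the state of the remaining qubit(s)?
0.866|0⟩ - 0.5i|1⟩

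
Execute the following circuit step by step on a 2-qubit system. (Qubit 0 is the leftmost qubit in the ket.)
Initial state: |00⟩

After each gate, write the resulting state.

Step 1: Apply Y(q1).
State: i|01⟩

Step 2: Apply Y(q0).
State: -|11⟩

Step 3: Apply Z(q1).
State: |11⟩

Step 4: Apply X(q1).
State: |10⟩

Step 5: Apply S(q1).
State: |10⟩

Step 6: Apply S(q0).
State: i|10⟩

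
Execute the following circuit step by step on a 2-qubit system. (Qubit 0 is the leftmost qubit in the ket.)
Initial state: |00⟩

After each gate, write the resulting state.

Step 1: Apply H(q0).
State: 1/√2|00⟩ + 1/√2|10⟩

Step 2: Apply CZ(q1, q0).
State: 1/√2|00⟩ + 1/√2|10⟩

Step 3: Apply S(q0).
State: 1/√2|00⟩ + (1/√2)i|10⟩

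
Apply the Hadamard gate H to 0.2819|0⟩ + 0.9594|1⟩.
0.8777|0⟩ - 0.4791|1⟩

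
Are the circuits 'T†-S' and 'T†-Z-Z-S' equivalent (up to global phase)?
Yes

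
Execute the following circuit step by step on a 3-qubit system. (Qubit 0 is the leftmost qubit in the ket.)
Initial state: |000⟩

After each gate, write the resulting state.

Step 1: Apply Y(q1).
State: i|010⟩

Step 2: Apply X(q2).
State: i|011⟩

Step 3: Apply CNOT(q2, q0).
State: i|111⟩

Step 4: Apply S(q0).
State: -|111⟩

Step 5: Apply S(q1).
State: -i|111⟩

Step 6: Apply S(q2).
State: |111⟩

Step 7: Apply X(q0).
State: |011⟩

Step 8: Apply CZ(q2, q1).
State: -|011⟩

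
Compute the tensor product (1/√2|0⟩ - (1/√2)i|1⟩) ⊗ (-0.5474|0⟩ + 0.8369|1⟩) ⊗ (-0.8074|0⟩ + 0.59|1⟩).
0.3125|000⟩ - 0.2284|001⟩ - 0.4778|010⟩ + 0.3491|011⟩ - 0.3125i|100⟩ + 0.2284i|101⟩ + 0.4778i|110⟩ - 0.3491i|111⟩

amp(|b₁b₂…⟩) = product of the factor amplitudes for bits b₁, b₂, …; only kets whose every factor amplitude is nonzero survive.
|000⟩: (1/√2)(-0.5474)(-0.8074) = 0.3125
|001⟩: (1/√2)(-0.5474)(0.59) = -0.2284
|010⟩: (1/√2)(0.8369)(-0.8074) = -0.4778
|011⟩: (1/√2)(0.8369)(0.59) = 0.3491
|100⟩: (-(1/√2)i)(-0.5474)(-0.8074) = -0.3125i
|101⟩: (-(1/√2)i)(-0.5474)(0.59) = 0.2284i
|110⟩: (-(1/√2)i)(0.8369)(-0.8074) = 0.4778i
|111⟩: (-(1/√2)i)(0.8369)(0.59) = -0.3491i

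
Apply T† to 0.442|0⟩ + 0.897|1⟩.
0.442|0⟩ + (0.6343 - 0.6343i)|1⟩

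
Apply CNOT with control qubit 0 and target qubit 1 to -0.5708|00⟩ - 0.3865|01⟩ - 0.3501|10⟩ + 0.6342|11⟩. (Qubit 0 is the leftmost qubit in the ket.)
-0.5708|00⟩ - 0.3865|01⟩ + 0.6342|10⟩ - 0.3501|11⟩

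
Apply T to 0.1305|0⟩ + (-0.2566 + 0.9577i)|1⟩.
0.1305|0⟩ + (-0.8586 + 0.4958i)|1⟩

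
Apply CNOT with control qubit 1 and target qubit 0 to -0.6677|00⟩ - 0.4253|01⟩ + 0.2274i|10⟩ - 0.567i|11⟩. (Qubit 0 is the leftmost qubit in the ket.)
-0.6677|00⟩ - 0.567i|01⟩ + 0.2274i|10⟩ - 0.4253|11⟩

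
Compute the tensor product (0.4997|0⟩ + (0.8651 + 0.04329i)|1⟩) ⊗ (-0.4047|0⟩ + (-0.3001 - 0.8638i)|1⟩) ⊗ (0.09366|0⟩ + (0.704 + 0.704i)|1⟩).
-0.01894|000⟩ + (-0.1424 - 0.1424i)|001⟩ + (-0.01405 - 0.04043i)|010⟩ + (0.1983 - 0.4094i)|011⟩ + (-0.03279 - 0.001641i)|100⟩ + (-0.2341 - 0.2588i)|101⟩ + (-0.02081 - 0.07121i)|110⟩ + (0.3788 - 0.6917i)|111⟩

amp(|b₁b₂…⟩) = product of the factor amplitudes for bits b₁, b₂, …; only kets whose every factor amplitude is nonzero survive.
|000⟩: (0.4997)(-0.4047)(0.09366) = -0.01894
|001⟩: (0.4997)(-0.4047)(0.704 + 0.704i) = (-0.1424 - 0.1424i)
|010⟩: (0.4997)(-0.3001 - 0.8638i)(0.09366) = (-0.01405 - 0.04043i)
|011⟩: (0.4997)(-0.3001 - 0.8638i)(0.704 + 0.704i) = (0.1983 - 0.4094i)
|100⟩: (0.8651 + 0.04329i)(-0.4047)(0.09366) = (-0.03279 - 0.001641i)
|101⟩: (0.8651 + 0.04329i)(-0.4047)(0.704 + 0.704i) = (-0.2341 - 0.2588i)
|110⟩: (0.8651 + 0.04329i)(-0.3001 - 0.8638i)(0.09366) = (-0.02081 - 0.07121i)
|111⟩: (0.8651 + 0.04329i)(-0.3001 - 0.8638i)(0.704 + 0.704i) = (0.3788 - 0.6917i)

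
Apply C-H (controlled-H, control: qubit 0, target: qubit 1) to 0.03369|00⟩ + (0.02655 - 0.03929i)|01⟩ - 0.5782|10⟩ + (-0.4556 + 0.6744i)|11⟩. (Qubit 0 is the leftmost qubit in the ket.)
0.03369|00⟩ + (0.02655 - 0.03929i)|01⟩ + (-0.731 + 0.4769i)|10⟩ + (-0.08669 - 0.4769i)|11⟩

C-H leaves the control-|0⟩ kets |00⟩, |01⟩ unchanged and applies H to qubit 1 on the control-|1⟩ pair (|10⟩, |11⟩).
H = [[1/√2, 1/√2], [1/√2, -1/√2]].
With a = amp(|10⟩) = -0.5782 and b = amp(|11⟩) = (-0.4556 + 0.6744i):
new amp(|10⟩) = (1/√2)·a + (1/√2)·b = (-0.731 + 0.4769i)
new amp(|11⟩) = (1/√2)·a + (-1/√2)·b = (-0.08669 - 0.4769i)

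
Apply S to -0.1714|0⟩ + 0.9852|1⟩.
-0.1714|0⟩ + 0.9852i|1⟩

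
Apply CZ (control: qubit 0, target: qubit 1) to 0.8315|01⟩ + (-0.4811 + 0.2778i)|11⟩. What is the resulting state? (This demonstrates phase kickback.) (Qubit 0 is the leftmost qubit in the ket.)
0.8315|01⟩ + (0.4811 - 0.2778i)|11⟩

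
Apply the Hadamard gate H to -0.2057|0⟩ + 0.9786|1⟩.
0.5465|0⟩ - 0.8374|1⟩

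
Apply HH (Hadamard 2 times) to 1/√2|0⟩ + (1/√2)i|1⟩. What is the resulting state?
1/√2|0⟩ + (1/√2)i|1⟩

H² = I, so an even number of Hadamards cancels: H^2 = I and the state is unchanged.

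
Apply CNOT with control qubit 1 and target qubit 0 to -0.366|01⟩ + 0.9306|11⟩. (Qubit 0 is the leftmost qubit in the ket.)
0.9306|01⟩ - 0.366|11⟩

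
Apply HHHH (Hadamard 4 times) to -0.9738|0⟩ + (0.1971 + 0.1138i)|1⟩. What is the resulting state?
-0.9738|0⟩ + (0.1971 + 0.1138i)|1⟩

H² = I, so an even number of Hadamards cancels: H^4 = I and the state is unchanged.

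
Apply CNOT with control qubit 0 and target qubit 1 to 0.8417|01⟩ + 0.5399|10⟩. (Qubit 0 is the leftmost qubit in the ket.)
0.8417|01⟩ + 0.5399|11⟩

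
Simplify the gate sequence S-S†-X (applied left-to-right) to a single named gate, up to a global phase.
X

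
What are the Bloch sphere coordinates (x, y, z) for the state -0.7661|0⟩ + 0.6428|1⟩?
(-0.9849, 0, 0.1737)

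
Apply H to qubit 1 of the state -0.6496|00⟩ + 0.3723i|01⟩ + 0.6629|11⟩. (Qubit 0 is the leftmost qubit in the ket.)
(-0.4593 + 0.2633i)|00⟩ + (-0.4593 - 0.2633i)|01⟩ + 0.4687|10⟩ - 0.4687|11⟩

H on qubit 1 mixes each pair of kets that differ only in qubit 1: amplitudes (a, b) of (|…0…⟩, |…1…⟩) become ((a + b)/√2, (a − b)/√2). Kets absent from the input have amplitude 0.
(|00⟩, |01⟩): (a, b) = (-0.6496, 0.3723i) → ((-0.4593 + 0.2633i), (-0.4593 - 0.2633i))
(|10⟩, |11⟩): (a, b) = (0, 0.6629) → (0.4687, -0.4687)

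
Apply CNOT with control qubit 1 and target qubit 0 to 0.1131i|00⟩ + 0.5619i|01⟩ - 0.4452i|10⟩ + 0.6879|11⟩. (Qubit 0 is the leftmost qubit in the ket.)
0.1131i|00⟩ + 0.6879|01⟩ - 0.4452i|10⟩ + 0.5619i|11⟩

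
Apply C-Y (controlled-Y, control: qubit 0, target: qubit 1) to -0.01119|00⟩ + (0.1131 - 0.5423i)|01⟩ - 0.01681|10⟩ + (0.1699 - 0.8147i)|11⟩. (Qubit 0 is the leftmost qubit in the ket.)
-0.01119|00⟩ + (0.1131 - 0.5423i)|01⟩ + (-0.8147 - 0.1699i)|10⟩ - 0.01681i|11⟩

C-Y leaves the control-|0⟩ kets |00⟩, |01⟩ unchanged and applies Y to qubit 1 on the control-|1⟩ pair (|10⟩, |11⟩).
Y = [[0, -i], [i, 0]].
With a = amp(|10⟩) = -0.01681 and b = amp(|11⟩) = (0.1699 - 0.8147i):
new amp(|10⟩) = (-i)·b = (-0.8147 - 0.1699i)
new amp(|11⟩) = (i)·a = -0.01681i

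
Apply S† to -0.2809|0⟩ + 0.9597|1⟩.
-0.2809|0⟩ - 0.9597i|1⟩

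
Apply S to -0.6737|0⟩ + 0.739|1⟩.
-0.6737|0⟩ + 0.739i|1⟩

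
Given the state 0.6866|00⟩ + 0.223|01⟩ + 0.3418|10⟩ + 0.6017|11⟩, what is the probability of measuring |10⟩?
0.1168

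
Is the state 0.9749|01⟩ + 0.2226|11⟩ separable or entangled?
Separable

Writing the state as a|00⟩ + b|01⟩ + c|10⟩ + d|11⟩, it is a product state iff ad − bc = 0.
Here (a, b, c, d) = (0, 0.9749, 0, 0.2226): ad − bc = (0)(0.2226) − (0.9749)(0) = 0, so the state is separable.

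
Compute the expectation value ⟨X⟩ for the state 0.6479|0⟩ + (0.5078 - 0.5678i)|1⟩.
0.658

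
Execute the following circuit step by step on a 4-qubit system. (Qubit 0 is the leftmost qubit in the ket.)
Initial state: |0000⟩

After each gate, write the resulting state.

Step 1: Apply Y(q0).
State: i|1000⟩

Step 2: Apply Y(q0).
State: |0000⟩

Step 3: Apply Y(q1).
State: i|0100⟩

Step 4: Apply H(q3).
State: (1/√2)i|0100⟩ + (1/√2)i|0101⟩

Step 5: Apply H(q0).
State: (1/2)i|0100⟩ + (1/2)i|0101⟩ + (1/2)i|1100⟩ + (1/2)i|1101⟩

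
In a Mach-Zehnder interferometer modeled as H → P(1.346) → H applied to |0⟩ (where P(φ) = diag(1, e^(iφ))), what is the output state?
(0.6115 + 0.4874i)|0⟩ + (0.3885 - 0.4874i)|1⟩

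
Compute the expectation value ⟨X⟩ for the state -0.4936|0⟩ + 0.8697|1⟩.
-0.8586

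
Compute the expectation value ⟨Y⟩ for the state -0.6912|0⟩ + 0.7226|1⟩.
0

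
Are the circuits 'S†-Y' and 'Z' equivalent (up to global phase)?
No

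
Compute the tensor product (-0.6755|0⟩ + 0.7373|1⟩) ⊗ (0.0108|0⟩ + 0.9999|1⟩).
-0.007295|00⟩ - 0.6754|01⟩ + 0.007963|10⟩ + 0.7372|11⟩

amp(|b₁b₂…⟩) = product of the factor amplitudes for bits b₁, b₂, …; only kets whose every factor amplitude is nonzero survive.
|00⟩: (-0.6755)(0.0108) = -0.007295
|01⟩: (-0.6755)(0.9999) = -0.6754
|10⟩: (0.7373)(0.0108) = 0.007963
|11⟩: (0.7373)(0.9999) = 0.7372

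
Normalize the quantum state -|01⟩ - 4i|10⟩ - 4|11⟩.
-0.1741|01⟩ - 0.6963i|10⟩ - 0.6963|11⟩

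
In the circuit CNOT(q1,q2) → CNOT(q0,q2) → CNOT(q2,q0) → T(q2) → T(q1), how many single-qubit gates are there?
2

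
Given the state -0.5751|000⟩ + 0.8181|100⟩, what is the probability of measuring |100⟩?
0.6693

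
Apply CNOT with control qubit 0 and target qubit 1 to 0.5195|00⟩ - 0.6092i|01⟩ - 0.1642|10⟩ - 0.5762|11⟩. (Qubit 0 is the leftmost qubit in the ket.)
0.5195|00⟩ - 0.6092i|01⟩ - 0.5762|10⟩ - 0.1642|11⟩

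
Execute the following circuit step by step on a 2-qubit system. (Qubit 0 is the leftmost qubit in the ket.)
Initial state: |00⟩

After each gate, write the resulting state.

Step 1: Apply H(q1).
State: 1/√2|00⟩ + 1/√2|01⟩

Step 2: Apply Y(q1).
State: -(1/√2)i|00⟩ + (1/√2)i|01⟩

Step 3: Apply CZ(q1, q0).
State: -(1/√2)i|00⟩ + (1/√2)i|01⟩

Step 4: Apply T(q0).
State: -(1/√2)i|00⟩ + (1/√2)i|01⟩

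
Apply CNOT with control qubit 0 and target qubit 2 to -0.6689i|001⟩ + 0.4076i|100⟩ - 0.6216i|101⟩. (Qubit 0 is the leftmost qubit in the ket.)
-0.6689i|001⟩ - 0.6216i|100⟩ + 0.4076i|101⟩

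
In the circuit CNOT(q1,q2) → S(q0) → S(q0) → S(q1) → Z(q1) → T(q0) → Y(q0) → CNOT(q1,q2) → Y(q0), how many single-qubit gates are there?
7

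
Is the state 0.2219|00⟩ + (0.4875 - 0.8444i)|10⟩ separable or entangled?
Separable

Writing the state as a|00⟩ + b|01⟩ + c|10⟩ + d|11⟩, it is a product state iff ad − bc = 0.
Here (a, b, c, d) = (0.2219, 0, (0.4875 - 0.8444i), 0): ad − bc = (0.2219)(0) − (0)(0.4875 - 0.8444i) = 0, so the state is separable.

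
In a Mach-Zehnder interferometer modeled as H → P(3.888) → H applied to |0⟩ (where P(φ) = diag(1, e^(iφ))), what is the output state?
(0.1329 - 0.3395i)|0⟩ + (0.8671 + 0.3395i)|1⟩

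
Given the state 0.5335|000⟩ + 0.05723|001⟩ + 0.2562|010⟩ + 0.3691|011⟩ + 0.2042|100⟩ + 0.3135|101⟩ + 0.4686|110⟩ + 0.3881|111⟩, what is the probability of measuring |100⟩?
0.0417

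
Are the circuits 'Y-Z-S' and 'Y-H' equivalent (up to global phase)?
No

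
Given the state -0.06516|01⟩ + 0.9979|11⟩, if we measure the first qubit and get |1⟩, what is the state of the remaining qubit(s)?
|1⟩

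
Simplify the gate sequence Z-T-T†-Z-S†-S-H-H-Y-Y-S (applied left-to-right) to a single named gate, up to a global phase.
S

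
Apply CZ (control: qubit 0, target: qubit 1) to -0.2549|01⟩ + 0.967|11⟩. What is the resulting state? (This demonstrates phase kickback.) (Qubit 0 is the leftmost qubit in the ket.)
-0.2549|01⟩ - 0.967|11⟩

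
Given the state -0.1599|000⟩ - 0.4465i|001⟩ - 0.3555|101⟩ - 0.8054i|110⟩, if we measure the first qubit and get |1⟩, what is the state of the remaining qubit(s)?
-0.4038|01⟩ - 0.9148i|10⟩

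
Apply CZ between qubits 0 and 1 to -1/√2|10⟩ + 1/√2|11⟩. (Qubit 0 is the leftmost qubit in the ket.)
-1/√2|10⟩ - 1/√2|11⟩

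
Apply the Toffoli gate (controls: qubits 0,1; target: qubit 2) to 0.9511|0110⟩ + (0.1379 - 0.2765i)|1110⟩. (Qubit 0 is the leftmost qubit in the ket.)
0.9511|0110⟩ + (0.1379 - 0.2765i)|1100⟩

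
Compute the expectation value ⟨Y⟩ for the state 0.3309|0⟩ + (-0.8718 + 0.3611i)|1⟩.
0.239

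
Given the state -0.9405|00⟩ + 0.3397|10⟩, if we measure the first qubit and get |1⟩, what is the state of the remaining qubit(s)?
|0⟩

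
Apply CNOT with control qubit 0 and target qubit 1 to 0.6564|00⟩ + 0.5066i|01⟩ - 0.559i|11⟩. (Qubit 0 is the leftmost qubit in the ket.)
0.6564|00⟩ + 0.5066i|01⟩ - 0.559i|10⟩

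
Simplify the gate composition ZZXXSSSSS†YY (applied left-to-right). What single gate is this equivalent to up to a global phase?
S†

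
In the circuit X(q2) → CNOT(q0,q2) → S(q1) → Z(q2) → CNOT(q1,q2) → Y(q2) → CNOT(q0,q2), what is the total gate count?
7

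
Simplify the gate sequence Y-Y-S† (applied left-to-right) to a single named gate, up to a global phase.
S†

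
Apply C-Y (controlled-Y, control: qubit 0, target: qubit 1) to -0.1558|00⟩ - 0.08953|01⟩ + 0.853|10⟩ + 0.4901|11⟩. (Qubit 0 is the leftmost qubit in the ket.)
-0.1558|00⟩ - 0.08953|01⟩ - 0.4901i|10⟩ + 0.853i|11⟩

C-Y leaves the control-|0⟩ kets |00⟩, |01⟩ unchanged and applies Y to qubit 1 on the control-|1⟩ pair (|10⟩, |11⟩).
Y = [[0, -i], [i, 0]].
With a = amp(|10⟩) = 0.853 and b = amp(|11⟩) = 0.4901:
new amp(|10⟩) = (-i)·b = -0.4901i
new amp(|11⟩) = (i)·a = 0.853i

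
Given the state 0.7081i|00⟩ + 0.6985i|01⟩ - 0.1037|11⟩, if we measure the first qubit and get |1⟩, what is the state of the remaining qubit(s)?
-|1⟩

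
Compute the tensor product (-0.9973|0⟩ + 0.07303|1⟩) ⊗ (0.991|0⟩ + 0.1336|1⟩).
-0.9883|00⟩ - 0.1332|01⟩ + 0.07237|10⟩ + 0.009757|11⟩

amp(|b₁b₂…⟩) = product of the factor amplitudes for bits b₁, b₂, …; only kets whose every factor amplitude is nonzero survive.
|00⟩: (-0.9973)(0.991) = -0.9883
|01⟩: (-0.9973)(0.1336) = -0.1332
|10⟩: (0.07303)(0.991) = 0.07237
|11⟩: (0.07303)(0.1336) = 0.009757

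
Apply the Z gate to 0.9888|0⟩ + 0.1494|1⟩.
0.9888|0⟩ - 0.1494|1⟩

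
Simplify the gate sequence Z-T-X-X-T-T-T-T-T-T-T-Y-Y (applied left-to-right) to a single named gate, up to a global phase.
Z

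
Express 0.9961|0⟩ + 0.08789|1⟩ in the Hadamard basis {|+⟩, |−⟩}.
0.7665|+⟩ + 0.6422|−⟩

With |ψ⟩ = α|0⟩ + β|1⟩, the Hadamard-basis coefficients are ⟨+|ψ⟩ = (α + β)/√2 and ⟨−|ψ⟩ = (α − β)/√2.
Here α = 0.9961, β = 0.08789: (α + β)/√2 = 0.7665, (α − β)/√2 = 0.6422.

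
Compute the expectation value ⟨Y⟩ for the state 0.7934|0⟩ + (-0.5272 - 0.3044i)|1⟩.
-0.483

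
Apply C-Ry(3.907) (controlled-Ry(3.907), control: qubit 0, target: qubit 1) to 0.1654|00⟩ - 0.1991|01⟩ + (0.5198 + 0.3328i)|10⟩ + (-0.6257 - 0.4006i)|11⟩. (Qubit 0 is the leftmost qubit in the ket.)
0.1654|00⟩ - 0.1991|01⟩ + (0.3863 + 0.2473i)|10⟩ + (0.7159 + 0.4583i)|11⟩

C-Ry(3.907) leaves the control-|0⟩ kets |00⟩, |01⟩ unchanged and applies Ry(3.907) to qubit 1 on the control-|1⟩ pair (|10⟩, |11⟩).
Ry(3.907) = [[cos(θ/2), −sin(θ/2)], [sin(θ/2), cos(θ/2)]]; θ = 3.907, cos(θ/2) ≈ -0.37343, sin(θ/2) ≈ 0.927658.
With a = amp(|10⟩) = (0.5198 + 0.3328i) and b = amp(|11⟩) = (-0.6257 - 0.4006i):
new amp(|10⟩) = (-0.37343)·a + (-0.927658)·b = (0.3863 + 0.2473i)
new amp(|11⟩) = (0.927658)·a + (-0.37343)·b = (0.7159 + 0.4583i)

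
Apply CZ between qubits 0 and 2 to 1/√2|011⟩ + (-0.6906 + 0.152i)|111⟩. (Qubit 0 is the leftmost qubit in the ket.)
1/√2|011⟩ + (0.6906 - 0.152i)|111⟩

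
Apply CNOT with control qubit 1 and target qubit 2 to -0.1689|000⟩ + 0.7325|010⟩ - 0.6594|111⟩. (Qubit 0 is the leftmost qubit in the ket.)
-0.1689|000⟩ + 0.7325|011⟩ - 0.6594|110⟩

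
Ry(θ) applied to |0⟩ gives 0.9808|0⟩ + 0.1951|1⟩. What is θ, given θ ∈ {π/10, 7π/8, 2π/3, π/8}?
π/8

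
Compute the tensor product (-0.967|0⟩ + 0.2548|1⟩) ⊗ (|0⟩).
-0.967|00⟩ + 0.2548|10⟩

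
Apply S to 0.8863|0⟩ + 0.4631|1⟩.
0.8863|0⟩ + 0.4631i|1⟩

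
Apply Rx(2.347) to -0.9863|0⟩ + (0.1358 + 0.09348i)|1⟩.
(-0.2954 - 0.1252i)|0⟩ + (0.05254 + 0.9456i)|1⟩

Rx(2.347) = [[cos(θ/2), −i·sin(θ/2)], [−i·sin(θ/2), cos(θ/2)]]; θ = 2.347, cos(θ/2) ≈ 0.386927, sin(θ/2) ≈ 0.92211.
With a = amp(|0⟩) = -0.9863 and b = amp(|1⟩) = (0.1358 + 0.09348i):
new amp(|0⟩) = (0.386927)·a + (-0.92211i)·b = (-0.2954 - 0.1252i)
new amp(|1⟩) = (-0.92211i)·a + (0.386927)·b = (0.05254 + 0.9456i)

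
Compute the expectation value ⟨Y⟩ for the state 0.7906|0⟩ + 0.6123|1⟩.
0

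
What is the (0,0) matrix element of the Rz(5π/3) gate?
(-0.866 - (1/2)i)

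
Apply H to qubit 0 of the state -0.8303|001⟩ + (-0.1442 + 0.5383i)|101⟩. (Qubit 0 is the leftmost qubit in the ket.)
(-0.6891 + 0.3806i)|001⟩ + (-0.4851 - 0.3806i)|101⟩

H on qubit 0 mixes each pair of kets that differ only in qubit 0: amplitudes (a, b) of (|…0…⟩, |…1…⟩) become ((a + b)/√2, (a − b)/√2). Kets absent from the input have amplitude 0.
(|001⟩, |101⟩): (a, b) = (-0.8303, (-0.1442 + 0.5383i)) → ((-0.6891 + 0.3806i), (-0.4851 - 0.3806i))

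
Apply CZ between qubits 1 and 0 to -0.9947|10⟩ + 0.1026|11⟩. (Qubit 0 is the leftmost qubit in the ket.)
-0.9947|10⟩ - 0.1026|11⟩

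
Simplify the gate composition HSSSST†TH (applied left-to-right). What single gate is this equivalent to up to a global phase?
I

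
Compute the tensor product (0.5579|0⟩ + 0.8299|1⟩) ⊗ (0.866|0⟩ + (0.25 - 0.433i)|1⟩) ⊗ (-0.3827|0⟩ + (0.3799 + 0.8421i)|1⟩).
-0.1849|000⟩ + (0.1835 + 0.4069i)|001⟩ + (-0.05338 + 0.09245i)|010⟩ + (0.2564 + 0.02568i)|011⟩ - 0.275|100⟩ + (0.273 + 0.6052i)|101⟩ + (-0.0794 + 0.1375i)|110⟩ + (0.3814 + 0.0382i)|111⟩

amp(|b₁b₂…⟩) = product of the factor amplitudes for bits b₁, b₂, …; only kets whose every factor amplitude is nonzero survive.
|000⟩: (0.5579)(0.866)(-0.3827) = -0.1849
|001⟩: (0.5579)(0.866)(0.3799 + 0.8421i) = (0.1835 + 0.4069i)
|010⟩: (0.5579)(0.25 - 0.433i)(-0.3827) = (-0.05338 + 0.09245i)
|011⟩: (0.5579)(0.25 - 0.433i)(0.3799 + 0.8421i) = (0.2564 + 0.02568i)
|100⟩: (0.8299)(0.866)(-0.3827) = -0.275
|101⟩: (0.8299)(0.866)(0.3799 + 0.8421i) = (0.273 + 0.6052i)
|110⟩: (0.8299)(0.25 - 0.433i)(-0.3827) = (-0.0794 + 0.1375i)
|111⟩: (0.8299)(0.25 - 0.433i)(0.3799 + 0.8421i) = (0.3814 + 0.0382i)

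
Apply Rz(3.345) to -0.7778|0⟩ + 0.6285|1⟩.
(0.07897 + 0.7738i)|0⟩ + (-0.06381 + 0.6253i)|1⟩

Rz(3.345) = [[e^(−iθ/2), 0], [0, e^(iθ/2)]] with e^(±iθ/2) = cos(θ/2) ± i·sin(θ/2); θ = 3.345, cos(θ/2) ≈ -0.101528, sin(θ/2) ≈ 0.994833.
With a = amp(|0⟩) = -0.7778 and b = amp(|1⟩) = 0.6285:
new amp(|0⟩) = (-0.101528 - 0.994833i)·a = (0.07897 + 0.7738i)
new amp(|1⟩) = (-0.101528 + 0.994833i)·b = (-0.06381 + 0.6253i)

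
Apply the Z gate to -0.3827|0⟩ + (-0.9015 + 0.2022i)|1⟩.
-0.3827|0⟩ + (0.9015 - 0.2022i)|1⟩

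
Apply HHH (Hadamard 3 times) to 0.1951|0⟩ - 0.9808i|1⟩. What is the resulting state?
(0.138 - 0.6935i)|0⟩ + (0.138 + 0.6935i)|1⟩

H² = I, so H^3 = H: a single Hadamard. With (a, b) = (0.1951, -0.9808i), H gives ((a + b)/√2, (a − b)/√2) = ((0.138 - 0.6935i), (0.138 + 0.6935i)).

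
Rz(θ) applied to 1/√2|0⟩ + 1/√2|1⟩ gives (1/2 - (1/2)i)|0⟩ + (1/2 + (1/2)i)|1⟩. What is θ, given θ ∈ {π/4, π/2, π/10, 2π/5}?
π/2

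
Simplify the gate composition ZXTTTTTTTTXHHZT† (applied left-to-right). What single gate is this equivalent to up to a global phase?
T†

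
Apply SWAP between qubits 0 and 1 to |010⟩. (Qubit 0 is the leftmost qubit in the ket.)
|100⟩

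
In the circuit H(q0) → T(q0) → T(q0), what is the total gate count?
3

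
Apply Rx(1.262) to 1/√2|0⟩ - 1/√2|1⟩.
(0.5709 + 0.4172i)|0⟩ + (-0.5709 - 0.4172i)|1⟩

Rx(1.262) = [[cos(θ/2), −i·sin(θ/2)], [−i·sin(θ/2), cos(θ/2)]]; θ = 1.262, cos(θ/2) ≈ 0.807438, sin(θ/2) ≈ 0.589952.
With a = amp(|0⟩) = 1/√2 and b = amp(|1⟩) = -1/√2:
new amp(|0⟩) = (0.807438)·a + (-0.589952i)·b = (0.5709 + 0.4172i)
new amp(|1⟩) = (-0.589952i)·a + (0.807438)·b = (-0.5709 - 0.4172i)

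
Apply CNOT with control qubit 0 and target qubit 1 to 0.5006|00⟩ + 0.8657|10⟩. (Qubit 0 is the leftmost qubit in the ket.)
0.5006|00⟩ + 0.8657|11⟩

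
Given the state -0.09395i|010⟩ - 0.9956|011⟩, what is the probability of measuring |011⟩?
0.9912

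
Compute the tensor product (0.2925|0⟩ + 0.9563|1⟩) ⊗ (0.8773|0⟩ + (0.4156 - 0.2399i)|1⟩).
0.2566|00⟩ + (0.1216 - 0.07017i)|01⟩ + 0.839|10⟩ + (0.3974 - 0.2294i)|11⟩

amp(|b₁b₂…⟩) = product of the factor amplitudes for bits b₁, b₂, …; only kets whose every factor amplitude is nonzero survive.
|00⟩: (0.2925)(0.8773) = 0.2566
|01⟩: (0.2925)(0.4156 - 0.2399i) = (0.1216 - 0.07017i)
|10⟩: (0.9563)(0.8773) = 0.839
|11⟩: (0.9563)(0.4156 - 0.2399i) = (0.3974 - 0.2294i)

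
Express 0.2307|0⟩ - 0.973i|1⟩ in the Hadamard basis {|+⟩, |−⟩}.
(0.1631 - 0.688i)|+⟩ + (0.1631 + 0.688i)|−⟩

With |ψ⟩ = α|0⟩ + β|1⟩, the Hadamard-basis coefficients are ⟨+|ψ⟩ = (α + β)/√2 and ⟨−|ψ⟩ = (α − β)/√2.
Here α = 0.2307, β = -0.973i: (α + β)/√2 = (0.1631 - 0.688i), (α − β)/√2 = (0.1631 + 0.688i).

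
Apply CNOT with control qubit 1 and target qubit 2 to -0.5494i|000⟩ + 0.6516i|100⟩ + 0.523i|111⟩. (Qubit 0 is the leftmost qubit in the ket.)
-0.5494i|000⟩ + 0.6516i|100⟩ + 0.523i|110⟩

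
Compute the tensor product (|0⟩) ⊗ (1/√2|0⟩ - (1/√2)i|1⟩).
1/√2|00⟩ - (1/√2)i|01⟩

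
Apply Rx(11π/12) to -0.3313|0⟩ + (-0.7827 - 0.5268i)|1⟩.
(-0.5655 + 0.776i)|0⟩ + (-0.1022 + 0.2597i)|1⟩

Rx(11π/12) = [[cos(θ/2), −i·sin(θ/2)], [−i·sin(θ/2), cos(θ/2)]]; θ = 11π/12, cos(θ/2) ≈ 0.130526, sin(θ/2) ≈ 0.991445.
With a = amp(|0⟩) = -0.3313 and b = amp(|1⟩) = (-0.7827 - 0.5268i):
new amp(|0⟩) = (0.130526)·a + (-0.991445i)·b = (-0.5655 + 0.776i)
new amp(|1⟩) = (-0.991445i)·a + (0.130526)·b = (-0.1022 + 0.2597i)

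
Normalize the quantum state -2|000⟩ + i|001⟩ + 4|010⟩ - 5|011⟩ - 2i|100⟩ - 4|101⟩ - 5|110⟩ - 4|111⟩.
-0.1933|000⟩ + 0.09667i|001⟩ + 0.3867|010⟩ - 0.4834|011⟩ - 0.1933i|100⟩ - 0.3867|101⟩ - 0.4834|110⟩ - 0.3867|111⟩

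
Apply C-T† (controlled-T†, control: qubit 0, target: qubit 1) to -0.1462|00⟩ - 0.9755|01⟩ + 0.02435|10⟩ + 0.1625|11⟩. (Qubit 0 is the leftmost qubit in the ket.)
-0.1462|00⟩ - 0.9755|01⟩ + 0.02435|10⟩ + (0.1149 - 0.1149i)|11⟩

C-T† leaves the control-|0⟩ kets |00⟩, |01⟩ unchanged and applies T† to qubit 1 on the control-|1⟩ pair (|10⟩, |11⟩).
T† = [[1, 0], [0, (1/√2 - (1/√2)i)]].
With a = amp(|10⟩) = 0.02435 and b = amp(|11⟩) = 0.1625:
new amp(|10⟩) = (1)·a = 0.02435
new amp(|11⟩) = (1/√2 - (1/√2)i)·b = (0.1149 - 0.1149i)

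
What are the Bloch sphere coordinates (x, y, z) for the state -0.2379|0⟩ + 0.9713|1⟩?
(-0.4621, 0, -0.8868)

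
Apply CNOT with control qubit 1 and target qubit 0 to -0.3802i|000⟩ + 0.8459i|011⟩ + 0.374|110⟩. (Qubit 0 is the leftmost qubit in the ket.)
-0.3802i|000⟩ + 0.374|010⟩ + 0.8459i|111⟩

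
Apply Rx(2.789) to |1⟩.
-0.9845i|0⟩ + 0.1754|1⟩

Rx(2.789) = [[cos(θ/2), −i·sin(θ/2)], [−i·sin(θ/2), cos(θ/2)]]; θ = 2.789, cos(θ/2) ≈ 0.175385, sin(θ/2) ≈ 0.9845.
With a = amp(|0⟩) = 0 and b = amp(|1⟩) = 1:
new amp(|0⟩) = (0.175385)·a + (-0.9845i)·b = -0.9845i
new amp(|1⟩) = (-0.9845i)·a + (0.175385)·b = 0.1754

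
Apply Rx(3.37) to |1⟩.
-0.9935i|0⟩ - 0.114|1⟩

Rx(3.37) = [[cos(θ/2), −i·sin(θ/2)], [−i·sin(θ/2), cos(θ/2)]]; θ = 3.37, cos(θ/2) ≈ -0.113956, sin(θ/2) ≈ 0.993486.
With a = amp(|0⟩) = 0 and b = amp(|1⟩) = 1:
new amp(|0⟩) = (-0.113956)·a + (-0.993486i)·b = -0.9935i
new amp(|1⟩) = (-0.993486i)·a + (-0.113956)·b = -0.114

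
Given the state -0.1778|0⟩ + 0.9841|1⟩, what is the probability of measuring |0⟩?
0.03161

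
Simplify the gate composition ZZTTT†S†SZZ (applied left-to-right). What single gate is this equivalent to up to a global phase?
T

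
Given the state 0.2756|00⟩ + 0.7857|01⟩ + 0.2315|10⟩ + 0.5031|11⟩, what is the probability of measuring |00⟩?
0.07596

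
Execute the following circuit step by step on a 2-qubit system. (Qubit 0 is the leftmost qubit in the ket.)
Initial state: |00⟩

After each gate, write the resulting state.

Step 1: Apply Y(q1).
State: i|01⟩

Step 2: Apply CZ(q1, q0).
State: i|01⟩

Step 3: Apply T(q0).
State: i|01⟩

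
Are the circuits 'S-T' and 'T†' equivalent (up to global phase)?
No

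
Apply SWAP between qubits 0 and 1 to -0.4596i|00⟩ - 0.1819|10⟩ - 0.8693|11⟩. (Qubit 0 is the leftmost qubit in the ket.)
-0.4596i|00⟩ - 0.1819|01⟩ - 0.8693|11⟩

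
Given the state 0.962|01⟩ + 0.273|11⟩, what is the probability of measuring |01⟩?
0.9254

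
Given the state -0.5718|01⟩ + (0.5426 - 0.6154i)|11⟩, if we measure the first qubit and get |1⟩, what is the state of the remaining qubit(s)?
(0.6613 - 0.7501i)|1⟩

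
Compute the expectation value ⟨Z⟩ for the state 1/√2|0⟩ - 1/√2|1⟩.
0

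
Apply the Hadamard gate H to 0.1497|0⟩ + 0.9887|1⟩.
0.805|0⟩ - 0.5933|1⟩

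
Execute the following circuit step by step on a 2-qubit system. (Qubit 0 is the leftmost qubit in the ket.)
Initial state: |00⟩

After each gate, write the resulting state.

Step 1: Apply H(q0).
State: 1/√2|00⟩ + 1/√2|10⟩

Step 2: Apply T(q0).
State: 1/√2|00⟩ + (1/2 + (1/2)i)|10⟩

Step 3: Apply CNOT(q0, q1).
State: 1/√2|00⟩ + (1/2 + (1/2)i)|11⟩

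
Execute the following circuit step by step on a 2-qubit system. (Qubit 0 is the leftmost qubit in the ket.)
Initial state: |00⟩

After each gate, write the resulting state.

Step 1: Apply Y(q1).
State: i|01⟩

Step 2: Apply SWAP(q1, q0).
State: i|10⟩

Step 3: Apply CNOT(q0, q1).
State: i|11⟩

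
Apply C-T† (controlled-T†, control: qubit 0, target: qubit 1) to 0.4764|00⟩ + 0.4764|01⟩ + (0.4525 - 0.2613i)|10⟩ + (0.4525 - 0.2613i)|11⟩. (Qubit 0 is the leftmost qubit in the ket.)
0.4764|00⟩ + 0.4764|01⟩ + (0.4525 - 0.2613i)|10⟩ + (0.1352 - 0.5047i)|11⟩

C-T† leaves the control-|0⟩ kets |00⟩, |01⟩ unchanged and applies T† to qubit 1 on the control-|1⟩ pair (|10⟩, |11⟩).
T† = [[1, 0], [0, (1/√2 - (1/√2)i)]].
With a = amp(|10⟩) = (0.4525 - 0.2613i) and b = amp(|11⟩) = (0.4525 - 0.2613i):
new amp(|10⟩) = (1)·a = (0.4525 - 0.2613i)
new amp(|11⟩) = (1/√2 - (1/√2)i)·b = (0.1352 - 0.5047i)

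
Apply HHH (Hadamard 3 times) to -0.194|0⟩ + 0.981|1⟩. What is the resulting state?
0.5565|0⟩ - 0.8309|1⟩

H² = I, so H^3 = H: a single Hadamard. With (a, b) = (-0.194, 0.981), H gives ((a + b)/√2, (a − b)/√2) = (0.5565, -0.8309).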